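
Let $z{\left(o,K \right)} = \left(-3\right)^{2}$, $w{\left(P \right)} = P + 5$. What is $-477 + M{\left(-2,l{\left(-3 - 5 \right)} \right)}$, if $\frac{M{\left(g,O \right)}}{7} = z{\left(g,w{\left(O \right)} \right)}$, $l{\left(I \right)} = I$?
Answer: $-414$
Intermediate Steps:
$w{\left(P \right)} = 5 + P$
$z{\left(o,K \right)} = 9$
$M{\left(g,O \right)} = 63$ ($M{\left(g,O \right)} = 7 \cdot 9 = 63$)
$-477 + M{\left(-2,l{\left(-3 - 5 \right)} \right)} = -477 + 63 = -414$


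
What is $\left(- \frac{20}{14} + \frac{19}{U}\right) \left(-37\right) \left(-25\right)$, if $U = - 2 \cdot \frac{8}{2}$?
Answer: $- \frac{197025}{56} \approx -3518.3$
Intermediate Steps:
$U = -8$ ($U = - 2 \cdot 8 \cdot \frac{1}{2} = \left(-2\right) 4 = -8$)
$\left(- \frac{20}{14} + \frac{19}{U}\right) \left(-37\right) \left(-25\right) = \left(- \frac{20}{14} + \frac{19}{-8}\right) \left(-37\right) \left(-25\right) = \left(\left(-20\right) \frac{1}{14} + 19 \left(- \frac{1}{8}\right)\right) \left(-37\right) \left(-25\right) = \left(- \frac{10}{7} - \frac{19}{8}\right) \left(-37\right) \left(-25\right) = \left(- \frac{213}{56}\right) \left(-37\right) \left(-25\right) = \frac{7881}{56} \left(-25\right) = - \frac{197025}{56}$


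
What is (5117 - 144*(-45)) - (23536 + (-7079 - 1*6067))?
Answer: 1207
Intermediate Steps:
(5117 - 144*(-45)) - (23536 + (-7079 - 1*6067)) = (5117 + 6480) - (23536 + (-7079 - 6067)) = 11597 - (23536 - 13146) = 11597 - 1*10390 = 11597 - 10390 = 1207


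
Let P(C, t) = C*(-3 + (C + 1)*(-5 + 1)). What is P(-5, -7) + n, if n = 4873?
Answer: 4808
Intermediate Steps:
P(C, t) = C*(-7 - 4*C) (P(C, t) = C*(-3 + (1 + C)*(-4)) = C*(-3 + (-4 - 4*C)) = C*(-7 - 4*C))
P(-5, -7) + n = -1*(-5)*(7 + 4*(-5)) + 4873 = -1*(-5)*(7 - 20) + 4873 = -1*(-5)*(-13) + 4873 = -65 + 4873 = 4808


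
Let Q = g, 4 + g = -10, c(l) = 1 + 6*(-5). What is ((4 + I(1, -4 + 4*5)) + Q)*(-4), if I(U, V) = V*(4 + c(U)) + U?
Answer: 1636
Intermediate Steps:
c(l) = -29 (c(l) = 1 - 30 = -29)
I(U, V) = U - 25*V (I(U, V) = V*(4 - 29) + U = V*(-25) + U = -25*V + U = U - 25*V)
g = -14 (g = -4 - 10 = -14)
Q = -14
((4 + I(1, -4 + 4*5)) + Q)*(-4) = ((4 + (1 - 25*(-4 + 4*5))) - 14)*(-4) = ((4 + (1 - 25*(-4 + 20))) - 14)*(-4) = ((4 + (1 - 25*16)) - 14)*(-4) = ((4 + (1 - 400)) - 14)*(-4) = ((4 - 399) - 14)*(-4) = (-395 - 14)*(-4) = -409*(-4) = 1636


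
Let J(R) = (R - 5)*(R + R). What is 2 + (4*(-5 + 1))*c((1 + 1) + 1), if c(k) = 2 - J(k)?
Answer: -222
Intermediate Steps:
J(R) = 2*R*(-5 + R) (J(R) = (-5 + R)*(2*R) = 2*R*(-5 + R))
c(k) = 2 - 2*k*(-5 + k)
2 + (4*(-5 + 1))*c((1 + 1) + 1) = 2 + (4*(-5 + 1))*(2 - 2*((1 + 1) + 1)*(-5 + ((1 + 1) + 1))) = 2 + (4*(-4))*(2 - 2*(2 + 1)*(-5 + (2 + 1))) = 2 - 16*(2 - 2*3*(-5 + 3)) = 2 - 16*(2 - 2*3*(-2)) = 2 - 16*(2 + 12) = 2 - 16*14 = 2 - 224 = -222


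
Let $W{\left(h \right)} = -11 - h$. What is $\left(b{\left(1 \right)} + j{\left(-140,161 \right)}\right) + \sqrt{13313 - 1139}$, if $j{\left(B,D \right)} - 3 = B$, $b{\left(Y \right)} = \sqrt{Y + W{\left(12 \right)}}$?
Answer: $-137 + \sqrt{12174} + i \sqrt{22} \approx -26.664 + 4.6904 i$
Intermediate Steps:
$b{\left(Y \right)} = \sqrt{-23 + Y}$ ($b{\left(Y \right)} = \sqrt{Y - 23} = \sqrt{-23 + Y}$)
$j{\left(B,D \right)} = 3 + B$
$\left(b{\left(1 \right)} + j{\left(-140,161 \right)}\right) + \sqrt{13313 - 1139} = \left(\sqrt{-23 + 1} + \left(3 - 140\right)\right) + \sqrt{13313 - 1139} = \left(\sqrt{-22} - 137\right) + \sqrt{12174} = \left(i \sqrt{22} - 137\right) + \sqrt{12174} = \left(-137 + i \sqrt{22}\right) + \sqrt{12174} = -137 + \sqrt{12174} + i \sqrt{22}$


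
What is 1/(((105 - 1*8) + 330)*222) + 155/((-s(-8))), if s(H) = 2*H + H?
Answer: 816283/126392 ≈ 6.4583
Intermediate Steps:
s(H) = 3*H
1/(((105 - 1*8) + 330)*222) + 155/((-s(-8))) = 1/(((105 - 1*8) + 330)*222) + 155/((-3*(-8))) = (1/222)/((105 - 8) + 330) + 155/((-1*(-24))) = (1/222)/(97 + 330) + 155/24 = (1/222)/427 + 155*(1/24) = (1/427)*(1/222) + 155/24 = 1/94794 + 155/24 = 816283/126392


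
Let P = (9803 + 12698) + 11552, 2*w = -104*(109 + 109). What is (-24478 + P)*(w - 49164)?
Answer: -579287500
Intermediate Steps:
w = -11336 (w = (-104*(109 + 109))/2 = (-104*218)/2 = (1/2)*(-22672) = -11336)
P = 34053 (P = 22501 + 11552 = 34053)
(-24478 + P)*(w - 49164) = (-24478 + 34053)*(-11336 - 49164) = 9575*(-60500) = -579287500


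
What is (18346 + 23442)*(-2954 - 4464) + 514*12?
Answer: -309977216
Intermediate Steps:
(18346 + 23442)*(-2954 - 4464) + 514*12 = 41788*(-7418) + 6168 = -309983384 + 6168 = -309977216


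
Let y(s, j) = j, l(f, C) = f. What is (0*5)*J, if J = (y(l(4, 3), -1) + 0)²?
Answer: 0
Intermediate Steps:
J = 1 (J = (-1 + 0)² = (-1)² = 1)
(0*5)*J = (0*5)*1 = 0*1 = 0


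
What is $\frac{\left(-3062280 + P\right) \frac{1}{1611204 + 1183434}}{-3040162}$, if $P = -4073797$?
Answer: $\frac{7136077}{8496152251356} \approx 8.3992 \cdot 10^{-7}$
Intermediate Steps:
$\frac{\left(-3062280 + P\right) \frac{1}{1611204 + 1183434}}{-3040162} = \frac{\left(-3062280 - 4073797\right) \frac{1}{1611204 + 1183434}}{-3040162} = - \frac{7136077}{2794638} \left(- \frac{1}{3040162}\right) = \left(-7136077\right) \frac{1}{2794638} \left(- \frac{1}{3040162}\right) = \left(- \frac{7136077}{2794638}\right) \left(- \frac{1}{3040162}\right) = \frac{7136077}{8496152251356}$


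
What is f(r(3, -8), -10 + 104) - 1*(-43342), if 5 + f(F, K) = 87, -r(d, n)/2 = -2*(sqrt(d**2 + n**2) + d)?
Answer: 43424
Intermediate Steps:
r(d, n) = 4*d + 4*sqrt(d**2 + n**2) (r(d, n) = -(-4)*(sqrt(d**2 + n**2) + d) = -(-4)*(d + sqrt(d**2 + n**2)) = -2*(-2*d - 2*sqrt(d**2 + n**2)) = 4*d + 4*sqrt(d**2 + n**2))
f(F, K) = 82 (f(F, K) = -5 + 87 = 82)
f(r(3, -8), -10 + 104) - 1*(-43342) = 82 - 1*(-43342) = 82 + 43342 = 43424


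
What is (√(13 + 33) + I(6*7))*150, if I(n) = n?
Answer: 6300 + 150*√46 ≈ 7317.4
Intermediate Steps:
(√(13 + 33) + I(6*7))*150 = (√(13 + 33) + 6*7)*150 = (√46 + 42)*150 = (42 + √46)*150 = 6300 + 150*√46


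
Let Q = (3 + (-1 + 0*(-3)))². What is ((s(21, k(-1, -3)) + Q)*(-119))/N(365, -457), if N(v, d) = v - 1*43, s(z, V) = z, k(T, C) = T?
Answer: -425/46 ≈ -9.2391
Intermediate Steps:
N(v, d) = -43 + v (N(v, d) = v - 43 = -43 + v)
Q = 4 (Q = (3 + (-1 + 0))² = (3 - 1)² = 2² = 4)
((s(21, k(-1, -3)) + Q)*(-119))/N(365, -457) = ((21 + 4)*(-119))/(-43 + 365) = (25*(-119))/322 = -2975*1/322 = -425/46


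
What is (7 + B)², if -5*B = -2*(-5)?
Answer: 25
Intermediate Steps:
B = -2 (B = -(-2)*(-5)/5 = -⅕*10 = -2)
(7 + B)² = (7 - 2)² = 5² = 25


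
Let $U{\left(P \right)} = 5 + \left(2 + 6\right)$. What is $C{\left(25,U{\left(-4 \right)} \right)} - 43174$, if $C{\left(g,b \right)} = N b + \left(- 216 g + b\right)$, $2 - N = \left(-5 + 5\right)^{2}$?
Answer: $-48535$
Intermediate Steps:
$N = 2$ ($N = 2 - \left(-5 + 5\right)^{2} = 2 - 0^{2} = 2 - 0 = 2 + 0 = 2$)
$U{\left(P \right)} = 13$ ($U{\left(P \right)} = 5 + 8 = 13$)
$C{\left(g,b \right)} = - 216 g + 3 b$ ($C{\left(g,b \right)} = 2 b + \left(- 216 g + b\right) = 2 b + \left(b - 216 g\right) = - 216 g + 3 b$)
$C{\left(25,U{\left(-4 \right)} \right)} - 43174 = \left(\left(-216\right) 25 + 3 \cdot 13\right) - 43174 = \left(-5400 + 39\right) - 43174 = -5361 - 43174 = -48535$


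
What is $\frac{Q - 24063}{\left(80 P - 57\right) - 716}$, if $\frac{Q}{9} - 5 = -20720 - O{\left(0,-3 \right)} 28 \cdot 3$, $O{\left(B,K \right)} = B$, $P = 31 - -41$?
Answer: $- \frac{210498}{4987} \approx -42.209$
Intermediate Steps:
$P = 72$ ($P = 31 + 41 = 72$)
$Q = -186435$ ($Q = 45 + 9 \left(-20720 - 0 \cdot 28 \cdot 3\right) = 45 + 9 \left(-20720 - 0 \cdot 3\right) = 45 + 9 \left(-20720 - 0\right) = 45 + 9 \left(-20720 + 0\right) = 45 + 9 \left(-20720\right) = 45 - 186480 = -186435$)
$\frac{Q - 24063}{\left(80 P - 57\right) - 716} = \frac{-186435 - 24063}{\left(80 \cdot 72 - 57\right) - 716} = - \frac{210498}{\left(5760 - 57\right) - 716} = - \frac{210498}{5703 - 716} = - \frac{210498}{4987}$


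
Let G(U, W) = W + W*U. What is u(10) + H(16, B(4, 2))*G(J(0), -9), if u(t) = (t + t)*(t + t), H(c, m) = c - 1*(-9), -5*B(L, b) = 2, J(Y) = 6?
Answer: -1175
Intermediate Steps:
B(L, b) = -2/5 (B(L, b) = -1/5*2 = -2/5)
H(c, m) = 9 + c (H(c, m) = c + 9 = 9 + c)
G(U, W) = W + U*W
u(t) = 4*t**2 (u(t) = (2*t)*(2*t) = 4*t**2)
u(10) + H(16, B(4, 2))*G(J(0), -9) = 4*10**2 + (9 + 16)*(-9*(1 + 6)) = 4*100 + 25*(-9*7) = 400 + 25*(-63) = 400 - 1575 = -1175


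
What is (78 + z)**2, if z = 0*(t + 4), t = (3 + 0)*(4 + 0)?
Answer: 6084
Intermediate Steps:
t = 12 (t = 3*4 = 12)
z = 0 (z = 0*(12 + 4) = 0*16 = 0)
(78 + z)**2 = (78 + 0)**2 = 78**2 = 6084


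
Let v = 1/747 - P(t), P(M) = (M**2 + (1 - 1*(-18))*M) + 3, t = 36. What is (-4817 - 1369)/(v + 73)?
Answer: 4620942/1426769 ≈ 3.2387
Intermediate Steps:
P(M) = 3 + M**2 + 19*M (P(M) = (M**2 + (1 + 18)*M) + 3 = (M**2 + 19*M) + 3 = 3 + M**2 + 19*M)
v = -1481300/747 (v = 1/747 - (3 + 36**2 + 19*36) = 1/747 - (3 + 1296 + 684) = 1/747 - 1*1983 = 1/747 - 1983 = -1481300/747 ≈ -1983.0)
(-4817 - 1369)/(v + 73) = (-4817 - 1369)/(-1481300/747 + 73) = -6186/(-1426769/747) = -6186*(-747/1426769) = 4620942/1426769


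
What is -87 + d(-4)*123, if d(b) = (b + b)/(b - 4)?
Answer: 36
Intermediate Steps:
d(b) = 2*b/(-4 + b) (d(b) = (2*b)/(-4 + b) = 2*b/(-4 + b))
-87 + d(-4)*123 = -87 + (2*(-4)/(-4 - 4))*123 = -87 + (2*(-4)/(-8))*123 = -87 + (2*(-4)*(-⅛))*123 = -87 + 1*123 = -87 + 123 = 36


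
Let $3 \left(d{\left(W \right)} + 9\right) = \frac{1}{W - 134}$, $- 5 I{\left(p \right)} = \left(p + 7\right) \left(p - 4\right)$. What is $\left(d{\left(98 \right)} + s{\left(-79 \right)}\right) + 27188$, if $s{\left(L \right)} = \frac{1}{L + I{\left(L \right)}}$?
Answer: $\frac{18700993261}{688068} \approx 27179.0$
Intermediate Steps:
$I{\left(p \right)} = - \frac{\left(-4 + p\right) \left(7 + p\right)}{5}$ ($I{\left(p \right)} = - \frac{\left(p + 7\right) \left(p - 4\right)}{5} = - \frac{\left(7 + p\right) \left(-4 + p\right)}{5} = - \frac{\left(-4 + p\right) \left(7 + p\right)}{5}$)
$d{\left(W \right)} = -9 + \frac{1}{3 \left(-134 + W\right)}$ ($d{\left(W \right)} = -9 + \frac{1}{3 \left(W - 134\right)} = -9 + \frac{1}{3 \left(-134 + W\right)}$)
$s{\left(L \right)} = \frac{1}{\frac{28}{5} - \frac{L^{2}}{5} + \frac{2 L}{5}}$ ($s{\left(L \right)} = \frac{1}{L - \left(- \frac{28}{5} + \frac{L^{2}}{5} + \frac{3 L}{5}\right)} = \frac{1}{\frac{28}{5} - \frac{L^{2}}{5} + \frac{2 L}{5}}$)
$\left(d{\left(98 \right)} + s{\left(-79 \right)}\right) + 27188 = \left(\frac{3619 - 2646}{3 \left(-134 + 98\right)} + \frac{5}{28 - \left(-79\right)^{2} + 2 \left(-79\right)}\right) + 27188 = \left(\frac{3619 - 2646}{3 \left(-36\right)} + \frac{5}{28 - 6241 - 158}\right) + 27188 = \left(\frac{1}{3} \left(- \frac{1}{36}\right) 973 + \frac{5}{28 - 6241 - 158}\right) + 27188 = \left(- \frac{973}{108} + \frac{5}{-6371}\right) + 27188 = \left(- \frac{973}{108} + 5 \left(- \frac{1}{6371}\right)\right) + 27188 = \left(- \frac{973}{108} - \frac{5}{6371}\right) + 27188 = - \frac{6199523}{688068} + 27188 = \frac{18700993261}{688068}$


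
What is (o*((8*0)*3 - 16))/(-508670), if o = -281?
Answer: -2248/254335 ≈ -0.0088387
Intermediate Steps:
(o*((8*0)*3 - 16))/(-508670) = -281*((8*0)*3 - 16)/(-508670) = -281*(0*3 - 16)*(-1/508670) = -281*(0 - 16)*(-1/508670) = -281*(-16)*(-1/508670) = 4496*(-1/508670) = -2248/254335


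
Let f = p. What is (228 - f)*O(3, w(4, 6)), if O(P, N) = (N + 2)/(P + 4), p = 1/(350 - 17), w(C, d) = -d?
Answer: -303692/2331 ≈ -130.28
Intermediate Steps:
p = 1/333 ≈ 0.0030030
O(P, N) = (2 + N)/(4 + P)
f = 1/333 ≈ 0.0030030
(228 - f)*O(3, w(4, 6)) = (228 - 1*1/333)*((2 - 1*6)/(4 + 3)) = (228 - 1/333)*((2 - 6)/7) = 75923*((⅐)*(-4))/333 = (75923/333)*(-4/7) = -303692/2331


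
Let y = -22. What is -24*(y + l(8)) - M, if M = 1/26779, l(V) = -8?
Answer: 19280879/26779 ≈ 720.00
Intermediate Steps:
M = 1/26779 ≈ 3.7343e-5
-24*(y + l(8)) - M = -24*(-22 - 8) - 1*1/26779 = -24*(-30) - 1/26779 = 720 - 1/26779 = 19280879/26779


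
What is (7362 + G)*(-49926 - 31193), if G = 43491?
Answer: -4125144507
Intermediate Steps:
(7362 + G)*(-49926 - 31193) = (7362 + 43491)*(-49926 - 31193) = 50853*(-81119) = -4125144507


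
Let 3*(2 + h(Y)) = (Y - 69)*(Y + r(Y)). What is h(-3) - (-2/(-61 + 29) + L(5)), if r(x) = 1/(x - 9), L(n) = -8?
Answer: 1279/16 ≈ 79.938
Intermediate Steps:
r(x) = 1/(-9 + x)
h(Y) = -2 + (-69 + Y)*(Y + 1/(-9 + Y))/3 (h(Y) = -2 + ((Y - 69)*(Y + 1/(-9 + Y)))/3 = -2 + ((-69 + Y)*(Y + 1/(-9 + Y)))/3 = -2 + (-69 + Y)*(Y + 1/(-9 + Y))/3)
h(-3) - (-2/(-61 + 29) + L(5)) = (-15 + (-3)**3 - 78*(-3)**2 + 616*(-3))/(3*(-9 - 3)) - (-2/(-61 + 29) - 8) = (1/3)*(-15 - 27 - 78*9 - 1848)/(-12) - (-2/(-32) - 8) = (1/3)*(-1/12)*(-15 - 27 - 702 - 1848) - (-2*(-1/32) - 8) = (1/3)*(-1/12)*(-2592) - (1/16 - 8) = 72 - 1*(-127/16) = 72 + 127/16 = 1279/16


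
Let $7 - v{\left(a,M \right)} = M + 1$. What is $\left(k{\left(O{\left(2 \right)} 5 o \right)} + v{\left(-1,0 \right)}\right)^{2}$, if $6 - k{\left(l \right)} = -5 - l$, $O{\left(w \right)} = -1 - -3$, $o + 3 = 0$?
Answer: $169$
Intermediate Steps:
$o = -3$ ($o = -3 + 0 = -3$)
$v{\left(a,M \right)} = 6 - M$ ($v{\left(a,M \right)} = 7 - \left(M + 1\right) = 7 - \left(1 + M\right) = 6 - M$)
$O{\left(w \right)} = 2$ ($O{\left(w \right)} = -1 + 3 = 2$)
$k{\left(l \right)} = 11 + l$ ($k{\left(l \right)} = 6 - \left(-5 - l\right) = 6 + \left(5 + l\right) = 11 + l$)
$\left(k{\left(O{\left(2 \right)} 5 o \right)} + v{\left(-1,0 \right)}\right)^{2} = \left(\left(11 + 2 \cdot 5 \left(-3\right)\right) + \left(6 - 0\right)\right)^{2} = \left(\left(11 + 10 \left(-3\right)\right) + \left(6 + 0\right)\right)^{2} = \left(\left(11 - 30\right) + 6\right)^{2} = \left(-19 + 6\right)^{2} = \left(-13\right)^{2} = 169$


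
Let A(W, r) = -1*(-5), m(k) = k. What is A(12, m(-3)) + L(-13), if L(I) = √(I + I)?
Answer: 5 + I*√26 ≈ 5.0 + 5.099*I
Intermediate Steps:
A(W, r) = 5
L(I) = √2*√I (L(I) = √(2*I) = √2*√I)
A(12, m(-3)) + L(-13) = 5 + √2*√(-13) = 5 + √2*(I*√13) = 5 + I*√26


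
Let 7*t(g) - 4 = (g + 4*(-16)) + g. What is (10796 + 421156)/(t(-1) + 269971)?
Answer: 3023664/1889735 ≈ 1.6000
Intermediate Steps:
t(g) = -60/7 + 2*g/7 (t(g) = 4/7 + ((g + 4*(-16)) + g)/7 = 4/7 + ((g - 64) + g)/7 = 4/7 + ((-64 + g) + g)/7 = 4/7 + (-64 + 2*g)/7 = 4/7 + (-64/7 + 2*g/7) = -60/7 + 2*g/7)
(10796 + 421156)/(t(-1) + 269971) = (10796 + 421156)/((-60/7 + (2/7)*(-1)) + 269971) = 431952/((-60/7 - 2/7) + 269971) = 431952/(-62/7 + 269971) = 431952/(1889735/7) = 431952*(7/1889735) = 3023664/1889735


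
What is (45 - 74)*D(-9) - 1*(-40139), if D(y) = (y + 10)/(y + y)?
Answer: 722531/18 ≈ 40141.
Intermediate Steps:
D(y) = (10 + y)/(2*y) (D(y) = (10 + y)/((2*y)) = (10 + y)*(1/(2*y)) = (10 + y)/(2*y))
(45 - 74)*D(-9) - 1*(-40139) = (45 - 74)*((1/2)*(10 - 9)/(-9)) - 1*(-40139) = -29*(-1)/(2*9) + 40139 = -29*(-1/18) + 40139 = 29/18 + 40139 = 722531/18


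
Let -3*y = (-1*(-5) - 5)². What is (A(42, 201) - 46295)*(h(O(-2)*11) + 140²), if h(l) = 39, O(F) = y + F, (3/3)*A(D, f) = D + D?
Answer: -907537829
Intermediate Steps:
y = 0 (y = -(-1*(-5) - 5)²/3 = -(5 - 5)²/3 = -⅓*0² = -⅓*0 = 0)
A(D, f) = 2*D (A(D, f) = D + D = 2*D)
O(F) = F (O(F) = 0 + F = F)
(A(42, 201) - 46295)*(h(O(-2)*11) + 140²) = (2*42 - 46295)*(39 + 140²) = (84 - 46295)*(39 + 19600) = -46211*19639 = -907537829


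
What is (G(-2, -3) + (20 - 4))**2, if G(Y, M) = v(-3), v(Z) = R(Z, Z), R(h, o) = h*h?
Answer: 625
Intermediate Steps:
R(h, o) = h**2
v(Z) = Z**2
G(Y, M) = 9 (G(Y, M) = (-3)**2 = 9)
(G(-2, -3) + (20 - 4))**2 = (9 + (20 - 4))**2 = (9 + 16)**2 = 25**2 = 625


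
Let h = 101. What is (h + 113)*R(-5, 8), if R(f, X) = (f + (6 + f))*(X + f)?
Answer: -2568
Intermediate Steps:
R(f, X) = (6 + 2*f)*(X + f)
(h + 113)*R(-5, 8) = (101 + 113)*(2*(-5)² + 6*8 + 6*(-5) + 2*8*(-5)) = 214*(2*25 + 48 - 30 - 80) = 214*(50 + 48 - 30 - 80) = 214*(-12) = -2568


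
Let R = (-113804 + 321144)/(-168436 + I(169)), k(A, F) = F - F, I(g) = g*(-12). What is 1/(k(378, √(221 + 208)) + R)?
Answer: -6088/7405 ≈ -0.82215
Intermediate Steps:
I(g) = -12*g
k(A, F) = 0
R = -7405/6088 (R = (-113804 + 321144)/(-168436 - 12*169) = 207340/(-168436 - 2028) = 207340/(-170464) = 207340*(-1/170464) = -7405/6088 ≈ -1.2163)
1/(k(378, √(221 + 208)) + R) = 1/(0 - 7405/6088) = 1/(-7405/6088) = -6088/7405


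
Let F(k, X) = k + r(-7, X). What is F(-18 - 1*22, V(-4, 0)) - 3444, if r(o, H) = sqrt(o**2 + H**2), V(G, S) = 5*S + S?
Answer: -3477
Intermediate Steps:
V(G, S) = 6*S
r(o, H) = sqrt(H**2 + o**2)
F(k, X) = k + sqrt(49 + X**2) (F(k, X) = k + sqrt(X**2 + (-7)**2) = k + sqrt(X**2 + 49) = k + sqrt(49 + X**2))
F(-18 - 1*22, V(-4, 0)) - 3444 = ((-18 - 1*22) + sqrt(49 + (6*0)**2)) - 3444 = ((-18 - 22) + sqrt(49 + 0**2)) - 3444 = (-40 + sqrt(49 + 0)) - 3444 = (-40 + sqrt(49)) - 3444 = (-40 + 7) - 3444 = -33 - 3444 = -3477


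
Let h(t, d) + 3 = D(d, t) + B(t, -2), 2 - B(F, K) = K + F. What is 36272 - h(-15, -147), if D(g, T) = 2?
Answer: 36254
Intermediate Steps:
B(F, K) = 2 - F - K (B(F, K) = 2 - (K + F) = 2 - (F + K) = 2 + (-F - K) = 2 - F - K)
h(t, d) = 3 - t (h(t, d) = -3 + (2 + (2 - t - 1*(-2))) = -3 + (2 + (2 - t + 2)) = -3 + (2 + (4 - t)) = -3 + (6 - t) = 3 - t)
36272 - h(-15, -147) = 36272 - (3 - 1*(-15)) = 36272 - (3 + 15) = 36272 - 1*18 = 36272 - 18 = 36254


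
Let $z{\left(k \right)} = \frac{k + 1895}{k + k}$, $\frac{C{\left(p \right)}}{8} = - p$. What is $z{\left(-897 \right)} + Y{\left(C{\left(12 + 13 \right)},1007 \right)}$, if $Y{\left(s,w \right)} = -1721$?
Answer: $- \frac{1544236}{897} \approx -1721.6$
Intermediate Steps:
$C{\left(p \right)} = - 8 p$ ($C{\left(p \right)} = 8 \left(- p\right) = - 8 p$)
$z{\left(k \right)} = \frac{1895 + k}{2 k}$
$z{\left(-897 \right)} + Y{\left(C{\left(12 + 13 \right)},1007 \right)} = \frac{1895 - 897}{2 \left(-897\right)} - 1721 = \frac{1}{2} \left(- \frac{1}{897}\right) 998 - 1721 = - \frac{499}{897} - 1721 = - \frac{1544236}{897}$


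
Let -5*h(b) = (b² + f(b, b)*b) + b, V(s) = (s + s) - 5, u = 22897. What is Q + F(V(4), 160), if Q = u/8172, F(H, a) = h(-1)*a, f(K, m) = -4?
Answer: -1023119/8172 ≈ -125.20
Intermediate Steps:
V(s) = -5 + 2*s (V(s) = 2*s - 5 = -5 + 2*s)
h(b) = -b²/5 + 3*b/5 (h(b) = -((b² - 4*b) + b)/5 = -(b² - 3*b)/5 = -b²/5 + 3*b/5)
F(H, a) = -4*a/5 (F(H, a) = ((⅕)*(-1)*(3 - 1*(-1)))*a = ((⅕)*(-1)*(3 + 1))*a = ((⅕)*(-1)*4)*a = -4*a/5)
Q = 22897/8172 ≈ 2.8019
Q + F(V(4), 160) = 22897/8172 - ⅘*160 = 22897/8172 - 128 = -1023119/8172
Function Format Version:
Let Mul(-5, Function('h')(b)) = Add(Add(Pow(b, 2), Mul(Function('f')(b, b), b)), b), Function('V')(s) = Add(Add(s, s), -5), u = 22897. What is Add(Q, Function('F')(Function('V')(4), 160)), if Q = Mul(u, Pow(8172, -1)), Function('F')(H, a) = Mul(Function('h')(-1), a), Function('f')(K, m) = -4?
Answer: Rational(-1023119, 8172) ≈ -125.20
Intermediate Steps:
Function('V')(s) = Add(-5, Mul(2, s)) (Function('V')(s) = Add(Mul(2, s), -5) = Add(-5, Mul(2, s)))
Function('h')(b) = Add(Mul(Rational(-1, 5), Pow(b, 2)), Mul(Rational(3, 5), b)) (Function('h')(b) = Mul(Rational(-1, 5), Add(Add(Pow(b, 2), Mul(-4, b)), b)) = Mul(Rational(-1, 5), Add(Pow(b, 2), Mul(-3, b))) = Add(Mul(Rational(-1, 5), Pow(b, 2)), Mul(Rational(3, 5), b)))
Function('F')(H, a) = Mul(Rational(-4, 5), a) (Function('F')(H, a) = Mul(Mul(Rational(1, 5), -1, Add(3, Mul(-1, -1))), a) = Mul(Mul(Rational(1, 5), -1, Add(3, 1)), a) = Mul(Mul(Rational(1, 5), -1, 4), a) = Mul(Rational(-4, 5), a))
Q = Rational(22897, 8172) (Q = Mul(22897, Pow(8172, -1)) = Mul(22897, Rational(1, 8172)) = Rational(22897, 8172) ≈ 2.8019)
Add(Q, Function('F')(Function('V')(4), 160)) = Add(Rational(22897, 8172), Mul(Rational(-4, 5), 160)) = Add(Rational(22897, 8172), -128) = Rational(-1023119, 8172)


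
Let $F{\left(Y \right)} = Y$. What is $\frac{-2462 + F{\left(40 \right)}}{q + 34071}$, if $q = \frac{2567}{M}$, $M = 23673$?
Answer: $- \frac{28668003}{403282675} \approx -0.071087$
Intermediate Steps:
$q = \frac{2567}{23673} \approx 0.10844$
$\frac{-2462 + F{\left(40 \right)}}{q + 34071} = \frac{-2462 + 40}{\frac{2567}{23673} + 34071} = - \frac{2422}{\frac{806565350}{23673}} = \left(-2422\right) \frac{23673}{806565350} = - \frac{28668003}{403282675}$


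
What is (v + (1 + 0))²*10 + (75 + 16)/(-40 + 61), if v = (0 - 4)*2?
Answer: 1483/3 ≈ 494.33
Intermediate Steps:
v = -8 (v = -4*2 = -8)
(v + (1 + 0))²*10 + (75 + 16)/(-40 + 61) = (-8 + (1 + 0))²*10 + (75 + 16)/(-40 + 61) = (-8 + 1)²*10 + 91/21 = (-7)²*10 + 91*(1/21) = 49*10 + 13/3 = 490 + 13/3 = 1483/3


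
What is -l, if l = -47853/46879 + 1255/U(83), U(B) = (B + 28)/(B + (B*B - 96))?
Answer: -3644426967/46879 ≈ -77741.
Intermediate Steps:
U(B) = (28 + B)/(-96 + B + B**2) (U(B) = (28 + B)/(B + (B**2 - 96)) = (28 + B)/(B + (-96 + B**2)) = (28 + B)/(-96 + B + B**2))
l = 3644426967/46879 (l = -47853/46879 + 1255/(((28 + 83)/(-96 + 83 + 83**2))) = -47853*1/46879 + 1255/((111/(-96 + 83 + 6889))) = -47853/46879 + 1255/((111/6876)) = -47853/46879 + 1255/(((1/6876)*111)) = -47853/46879 + 1255/(37/2292) = -47853/46879 + 1255*(2292/37) = -47853/46879 + 2876460/37 = 3644426967/46879 ≈ 77741.)
-l = -1*3644426967/46879 = -3644426967/46879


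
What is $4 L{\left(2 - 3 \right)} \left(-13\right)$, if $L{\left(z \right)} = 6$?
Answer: $-312$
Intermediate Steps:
$4 L{\left(2 - 3 \right)} \left(-13\right) = 4 \cdot 6 \left(-13\right) = 24 \left(-13\right) = -312$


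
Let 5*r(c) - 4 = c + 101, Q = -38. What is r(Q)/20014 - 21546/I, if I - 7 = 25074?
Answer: -307775399/358550810 ≈ -0.85839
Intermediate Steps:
I = 25081 (I = 7 + 25074 = 25081)
r(c) = 21 + c/5 (r(c) = ⅘ + (c + 101)/5 = ⅘ + (101 + c)/5 = ⅘ + (101/5 + c/5) = 21 + c/5)
r(Q)/20014 - 21546/I = (21 + (⅕)*(-38))/20014 - 21546/25081 = (21 - 38/5)*(1/20014) - 21546*1/25081 = (67/5)*(1/20014) - 3078/3583 = 67/100070 - 3078/3583 = -307775399/358550810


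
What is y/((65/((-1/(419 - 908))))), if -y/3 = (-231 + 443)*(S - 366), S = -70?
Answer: 92432/10595 ≈ 8.7241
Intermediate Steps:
y = 277296 (y = -3*(-231 + 443)*(-70 - 366) = -636*(-436) = -3*(-92432) = 277296)
y/((65/((-1/(419 - 908))))) = 277296/((65/((-1/(419 - 908))))) = 277296/((65/((-1/(-489))))) = 277296/((65/((-1*(-1/489))))) = 277296/((65/(1/489))) = 277296/((65*489)) = 277296/31785 = 277296*(1/31785) = 92432/10595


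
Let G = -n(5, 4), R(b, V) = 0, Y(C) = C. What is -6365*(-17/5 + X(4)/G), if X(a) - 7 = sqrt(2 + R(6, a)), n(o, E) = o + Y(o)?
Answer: 52193/2 + 1273*sqrt(2)/2 ≈ 26997.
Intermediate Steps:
n(o, E) = 2*o (n(o, E) = o + o = 2*o)
G = -10 (G = -2*5 = -1*10 = -10)
X(a) = 7 + sqrt(2) (X(a) = 7 + sqrt(2 + 0) = 7 + sqrt(2))
-6365*(-17/5 + X(4)/G) = -6365*(-17/5 + (7 + sqrt(2))/(-10)) = -6365*(-17*1/5 + (7 + sqrt(2))*(-1/10)) = -6365*(-17/5 + (-7/10 - sqrt(2)/10)) = -6365*(-41/10 - sqrt(2)/10) = 52193/2 + 1273*sqrt(2)/2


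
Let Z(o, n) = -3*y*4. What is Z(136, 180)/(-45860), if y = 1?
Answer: 3/11465 ≈ 0.00026167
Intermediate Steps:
Z(o, n) = -12 (Z(o, n) = -3*1*4 = -3*4 = -12)
Z(136, 180)/(-45860) = -12/(-45860) = -12*(-1/45860) = 3/11465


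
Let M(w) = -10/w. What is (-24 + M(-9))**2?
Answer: 42436/81 ≈ 523.90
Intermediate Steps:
(-24 + M(-9))**2 = (-24 - 10/(-9))**2 = (-24 - 10*(-1/9))**2 = (-24 + 10/9)**2 = (-206/9)**2 = 42436/81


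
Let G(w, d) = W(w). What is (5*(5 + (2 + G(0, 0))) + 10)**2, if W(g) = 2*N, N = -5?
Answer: 25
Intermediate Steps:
W(g) = -10 (W(g) = 2*(-5) = -10)
G(w, d) = -10
(5*(5 + (2 + G(0, 0))) + 10)**2 = (5*(5 + (2 - 10)) + 10)**2 = (5*(5 - 8) + 10)**2 = (5*(-3) + 10)**2 = (-15 + 10)**2 = (-5)**2 = 25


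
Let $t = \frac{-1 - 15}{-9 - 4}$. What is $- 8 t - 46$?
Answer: $- \frac{726}{13} \approx -55.846$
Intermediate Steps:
$t = \frac{16}{13}$ ($t = - \frac{16}{-13} = \left(-16\right) \left(- \frac{1}{13}\right) = \frac{16}{13} \approx 1.2308$)
$- 8 t - 46 = \left(-8\right) \frac{16}{13} - 46 = - \frac{128}{13} - 46 = - \frac{726}{13}$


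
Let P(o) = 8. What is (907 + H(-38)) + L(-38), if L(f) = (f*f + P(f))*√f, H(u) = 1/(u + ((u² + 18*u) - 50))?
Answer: 609505/672 + 1452*I*√38 ≈ 907.0 + 8950.7*I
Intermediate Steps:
H(u) = 1/(-50 + u² + 19*u) (H(u) = 1/(u + (-50 + u² + 18*u)) = 1/(-50 + u² + 19*u))
L(f) = √f*(8 + f²) (L(f) = (f*f + 8)*√f = (f² + 8)*√f = (8 + f²)*√f = √f*(8 + f²))
(907 + H(-38)) + L(-38) = (907 + 1/(-50 + (-38)² + 19*(-38))) + √(-38)*(8 + (-38)²) = (907 + 1/(-50 + 1444 - 722)) + (I*√38)*(8 + 1444) = (907 + 1/672) + (I*√38)*1452 = (907 + 1/672) + 1452*I*√38 = 609505/672 + 1452*I*√38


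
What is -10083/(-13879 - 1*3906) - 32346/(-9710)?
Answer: 67317954/17269235 ≈ 3.8981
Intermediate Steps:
-10083/(-13879 - 1*3906) - 32346/(-9710) = -10083/(-13879 - 3906) - 32346*(-1/9710) = -10083/(-17785) + 16173/4855 = -10083*(-1/17785) + 16173/4855 = 10083/17785 + 16173/4855 = 67317954/17269235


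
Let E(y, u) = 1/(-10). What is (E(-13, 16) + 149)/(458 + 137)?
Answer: 1489/5950 ≈ 0.25025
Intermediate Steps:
E(y, u) = -⅒
(E(-13, 16) + 149)/(458 + 137) = (-⅒ + 149)/(458 + 137) = (1489/10)/595 = (1489/10)*(1/595) = 1489/5950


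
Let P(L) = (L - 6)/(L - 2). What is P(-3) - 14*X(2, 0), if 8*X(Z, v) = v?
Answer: 9/5 ≈ 1.8000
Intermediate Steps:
P(L) = (-6 + L)/(-2 + L)
X(Z, v) = v/8
P(-3) - 14*X(2, 0) = (-6 - 3)/(-2 - 3) - 7*0/4 = -9/(-5) - 14*0 = -1/5*(-9) + 0 = 9/5 + 0 = 9/5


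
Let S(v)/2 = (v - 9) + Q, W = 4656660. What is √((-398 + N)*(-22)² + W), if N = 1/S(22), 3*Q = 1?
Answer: √446404615/10 ≈ 2112.8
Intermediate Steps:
Q = ⅓ (Q = (⅓)*1 = ⅓ ≈ 0.33333)
S(v) = -52/3 + 2*v (S(v) = 2*((v - 9) + ⅓) = 2*((-9 + v) + ⅓) = 2*(-26/3 + v) = -52/3 + 2*v)
N = 3/80 (N = 1/(-52/3 + 2*22) = 1/(-52/3 + 44) = 1/(80/3) = 3/80 ≈ 0.037500)
√((-398 + N)*(-22)² + W) = √((-398 + 3/80)*(-22)² + 4656660) = √(-31837/80*484 + 4656660) = √(-3852277/20 + 4656660) = √(89280923/20) = √446404615/10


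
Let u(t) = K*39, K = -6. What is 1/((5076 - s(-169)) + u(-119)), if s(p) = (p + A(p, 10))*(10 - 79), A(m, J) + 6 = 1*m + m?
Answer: -1/30555 ≈ -3.2728e-5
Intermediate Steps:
A(m, J) = -6 + 2*m (A(m, J) = -6 + (1*m + m) = -6 + (m + m) = -6 + 2*m)
s(p) = 414 - 207*p (s(p) = (p + (-6 + 2*p))*(10 - 79) = (-6 + 3*p)*(-69) = 414 - 207*p)
u(t) = -234 (u(t) = -6*39 = -234)
1/((5076 - s(-169)) + u(-119)) = 1/((5076 - (414 - 207*(-169))) - 234) = 1/((5076 - (414 + 34983)) - 234) = 1/((5076 - 1*35397) - 234) = 1/((5076 - 35397) - 234) = 1/(-30321 - 234) = 1/(-30555) = -1/30555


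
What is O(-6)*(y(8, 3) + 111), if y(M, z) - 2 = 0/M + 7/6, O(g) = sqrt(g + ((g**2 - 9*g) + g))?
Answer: 685*sqrt(78)/6 ≈ 1008.3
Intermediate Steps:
O(g) = sqrt(g**2 - 7*g) (O(g) = sqrt(g + (g**2 - 8*g)) = sqrt(g**2 - 7*g))
y(M, z) = 19/6 (y(M, z) = 2 + (0/M + 7/6) = 2 + (0 + 7*(1/6)) = 2 + (0 + 7/6) = 2 + 7/6 = 19/6)
O(-6)*(y(8, 3) + 111) = sqrt(-6*(-7 - 6))*(19/6 + 111) = sqrt(-6*(-13))*(685/6) = sqrt(78)*(685/6) = 685*sqrt(78)/6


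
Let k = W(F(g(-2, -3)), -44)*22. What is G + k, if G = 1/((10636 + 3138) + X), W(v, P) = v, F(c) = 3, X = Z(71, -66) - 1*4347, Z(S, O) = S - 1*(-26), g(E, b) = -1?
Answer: 628585/9524 ≈ 66.000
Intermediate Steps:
Z(S, O) = 26 + S (Z(S, O) = S + 26 = 26 + S)
X = -4250 (X = (26 + 71) - 1*4347 = 97 - 4347 = -4250)
k = 66 (k = 3*22 = 66)
G = 1/9524 (G = 1/((10636 + 3138) - 4250) = 1/(13774 - 4250) = 1/9524 ≈ 0.00010500)
G + k = 1/9524 + 66 = 628585/9524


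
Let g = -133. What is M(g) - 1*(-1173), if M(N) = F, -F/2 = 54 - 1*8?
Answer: 1081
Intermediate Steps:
F = -92 (F = -2*(54 - 1*8) = -2*(54 - 8) = -2*46 = -92)
M(N) = -92
M(g) - 1*(-1173) = -92 - 1*(-1173) = -92 + 1173 = 1081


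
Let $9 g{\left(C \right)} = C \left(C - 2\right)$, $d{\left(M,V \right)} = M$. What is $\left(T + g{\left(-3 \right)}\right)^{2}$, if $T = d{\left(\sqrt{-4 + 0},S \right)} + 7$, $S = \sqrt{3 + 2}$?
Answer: $\frac{640}{9} + \frac{104 i}{3} \approx 71.111 + 34.667 i$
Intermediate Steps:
$S = \sqrt{5} \approx 2.2361$
$g{\left(C \right)} = \frac{C \left(-2 + C\right)}{9}$ ($g{\left(C \right)} = \frac{C \left(C - 2\right)}{9} = \frac{C \left(-2 + C\right)}{9}$)
$T = 7 + 2 i$ ($T = \sqrt{-4 + 0} + 7 = \sqrt{-4} + 7 = 2 i + 7 = 7 + 2 i \approx 7.0 + 2.0 i$)
$\left(T + g{\left(-3 \right)}\right)^{2} = \left(\left(7 + 2 i\right) + \frac{1}{9} \left(-3\right) \left(-2 - 3\right)\right)^{2} = \left(\left(7 + 2 i\right) + \frac{1}{9} \left(-3\right) \left(-5\right)\right)^{2} = \left(\left(7 + 2 i\right) + \frac{5}{3}\right)^{2} = \left(\frac{26}{3} + 2 i\right)^{2}$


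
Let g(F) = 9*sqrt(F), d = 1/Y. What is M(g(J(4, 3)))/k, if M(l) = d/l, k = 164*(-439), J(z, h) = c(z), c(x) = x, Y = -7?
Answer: 1/9071496 ≈ 1.1024e-7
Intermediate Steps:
d = -1/7 (d = 1/(-7) = -1/7 ≈ -0.14286)
J(z, h) = z
k = -71996
M(l) = -1/(7*l)
M(g(J(4, 3)))/k = -1/(7*(9*sqrt(4)))/(-71996) = -1/(7*(9*2))*(-1/71996) = -1/7/18*(-1/71996) = -1/7*1/18*(-1/71996) = -1/126*(-1/71996) = 1/9071496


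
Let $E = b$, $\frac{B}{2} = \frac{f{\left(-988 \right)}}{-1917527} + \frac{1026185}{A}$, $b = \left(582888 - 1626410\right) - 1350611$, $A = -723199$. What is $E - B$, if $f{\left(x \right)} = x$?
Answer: $- \frac{3320068643826094343}{1386753608873} \approx -2.3941 \cdot 10^{6}$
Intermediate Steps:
$b = -2394133$ ($b = -1043522 - 1350611 = -2394133$)
$B = - \frac{3934045847766}{1386753608873}$ ($B = 2 \left(- \frac{988}{-1917527} + \frac{1026185}{-723199}\right) = 2 \left(\left(-988\right) \left(- \frac{1}{1917527}\right) + 1026185 \left(- \frac{1}{723199}\right)\right) = 2 \left(\frac{988}{1917527} - \frac{1026185}{723199}\right) = 2 \left(- \frac{1967022923883}{1386753608873}\right) = - \frac{3934045847766}{1386753608873} \approx -2.8369$)
$E = -2394133$
$E - B = -2394133 - - \frac{3934045847766}{1386753608873} = -2394133 + \frac{3934045847766}{1386753608873} = - \frac{3320068643826094343}{1386753608873}$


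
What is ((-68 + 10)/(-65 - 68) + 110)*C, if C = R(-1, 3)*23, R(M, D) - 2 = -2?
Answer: 0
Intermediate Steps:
R(M, D) = 0 (R(M, D) = 2 - 2 = 0)
C = 0 (C = 0*23 = 0)
((-68 + 10)/(-65 - 68) + 110)*C = ((-68 + 10)/(-65 - 68) + 110)*0 = (-58/(-133) + 110)*0 = (-58*(-1/133) + 110)*0 = (58/133 + 110)*0 = (14688/133)*0 = 0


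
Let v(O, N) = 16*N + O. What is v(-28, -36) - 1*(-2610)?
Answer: 2006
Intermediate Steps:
v(O, N) = O + 16*N
v(-28, -36) - 1*(-2610) = (-28 + 16*(-36)) - 1*(-2610) = (-28 - 576) + 2610 = -604 + 2610 = 2006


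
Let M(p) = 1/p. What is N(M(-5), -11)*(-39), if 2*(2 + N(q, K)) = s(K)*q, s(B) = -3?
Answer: 663/10 ≈ 66.300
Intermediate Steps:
M(p) = 1/p
N(q, K) = -2 - 3*q/2 (N(q, K) = -2 + (-3*q)/2 = -2 - 3*q/2)
N(M(-5), -11)*(-39) = (-2 - 3/2/(-5))*(-39) = (-2 - 3/2*(-⅕))*(-39) = (-2 + 3/10)*(-39) = -17/10*(-39) = 663/10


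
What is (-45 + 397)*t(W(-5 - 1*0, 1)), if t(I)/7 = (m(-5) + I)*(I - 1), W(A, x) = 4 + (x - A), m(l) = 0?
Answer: 221760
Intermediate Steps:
W(A, x) = 4 + x - A
t(I) = 7*I*(-1 + I) (t(I) = 7*((0 + I)*(I - 1)) = 7*(I*(-1 + I)) = 7*I*(-1 + I))
(-45 + 397)*t(W(-5 - 1*0, 1)) = (-45 + 397)*(7*(4 + 1 - (-5 - 1*0))*(-1 + (4 + 1 - (-5 - 1*0)))) = 352*(7*(4 + 1 - (-5 + 0))*(-1 + (4 + 1 - (-5 + 0)))) = 352*(7*(4 + 1 - 1*(-5))*(-1 + (4 + 1 - 1*(-5)))) = 352*(7*(4 + 1 + 5)*(-1 + (4 + 1 + 5))) = 352*(7*10*(-1 + 10)) = 352*(7*10*9) = 352*630 = 221760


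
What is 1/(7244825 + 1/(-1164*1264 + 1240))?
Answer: 1470056/10650298460199 ≈ 1.3803e-7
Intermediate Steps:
1/(7244825 + 1/(-1164*1264 + 1240)) = 1/(7244825 + 1/(-1471296 + 1240)) = 1/(7244825 + 1/(-1470056)) = 1/(7244825 - 1/1470056) = 1/(10650298460199/1470056) = 1470056/10650298460199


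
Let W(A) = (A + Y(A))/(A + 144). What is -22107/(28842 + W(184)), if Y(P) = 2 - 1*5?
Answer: -7251096/9460357 ≈ -0.76647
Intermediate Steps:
Y(P) = -3 (Y(P) = 2 - 5 = -3)
W(A) = (-3 + A)/(144 + A) (W(A) = (A - 3)/(A + 144) = (-3 + A)/(144 + A))
-22107/(28842 + W(184)) = -22107/(28842 + (-3 + 184)/(144 + 184)) = -22107/(28842 + 181/328) = -22107/9460357/328 = -22107*328/9460357 = -7251096/9460357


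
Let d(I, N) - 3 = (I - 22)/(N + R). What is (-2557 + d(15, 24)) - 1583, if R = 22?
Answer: -190309/46 ≈ -4137.1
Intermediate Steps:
d(I, N) = 3 + (-22 + I)/(22 + N) (d(I, N) = 3 + (I - 22)/(N + 22) = 3 + (-22 + I)/(22 + N))
(-2557 + d(15, 24)) - 1583 = (-2557 + (44 + 15 + 3*24)/(22 + 24)) - 1583 = (-2557 + (44 + 15 + 72)/46) - 1583 = (-2557 + (1/46)*131) - 1583 = (-2557 + 131/46) - 1583 = -117491/46 - 1583 = -190309/46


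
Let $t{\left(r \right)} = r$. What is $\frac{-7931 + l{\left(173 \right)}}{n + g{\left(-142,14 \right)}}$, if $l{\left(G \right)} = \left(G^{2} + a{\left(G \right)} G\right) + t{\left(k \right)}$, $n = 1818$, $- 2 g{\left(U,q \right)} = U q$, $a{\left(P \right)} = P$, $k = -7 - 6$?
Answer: $\frac{25957}{1406} \approx 18.462$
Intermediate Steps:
$k = -13$
$g{\left(U,q \right)} = - \frac{U q}{2}$
$l{\left(G \right)} = -13 + 2 G^{2}$ ($l{\left(G \right)} = \left(G^{2} + G G\right) - 13 = \left(G^{2} + G^{2}\right) - 13 = 2 G^{2} - 13 = -13 + 2 G^{2}$)
$\frac{-7931 + l{\left(173 \right)}}{n + g{\left(-142,14 \right)}} = \frac{-7931 - \left(13 - 2 \cdot 173^{2}\right)}{1818 - \left(-71\right) 14} = \frac{-7931 + \left(-13 + 2 \cdot 29929\right)}{1818 + 994} = \frac{-7931 + \left(-13 + 59858\right)}{2812} = \left(-7931 + 59845\right) \frac{1}{2812} = 51914 \cdot \frac{1}{2812} = \frac{25957}{1406}$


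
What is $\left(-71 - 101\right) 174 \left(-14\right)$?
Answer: $418992$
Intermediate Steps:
$\left(-71 - 101\right) 174 \left(-14\right) = \left(-172\right) 174 \left(-14\right) = \left(-29928\right) \left(-14\right) = 418992$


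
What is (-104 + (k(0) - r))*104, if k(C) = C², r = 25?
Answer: -13416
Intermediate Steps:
(-104 + (k(0) - r))*104 = (-104 + (0² - 1*25))*104 = (-104 + (0 - 25))*104 = (-104 - 25)*104 = -129*104 = -13416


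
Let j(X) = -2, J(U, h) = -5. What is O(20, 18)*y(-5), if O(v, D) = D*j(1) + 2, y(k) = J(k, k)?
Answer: 170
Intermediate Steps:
y(k) = -5
O(v, D) = 2 - 2*D (O(v, D) = D*(-2) + 2 = -2*D + 2 = 2 - 2*D)
O(20, 18)*y(-5) = (2 - 2*18)*(-5) = (2 - 36)*(-5) = -34*(-5) = 170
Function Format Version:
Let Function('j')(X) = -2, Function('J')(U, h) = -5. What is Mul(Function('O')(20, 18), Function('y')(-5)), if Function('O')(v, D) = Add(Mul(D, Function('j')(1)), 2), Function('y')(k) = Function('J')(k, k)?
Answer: 170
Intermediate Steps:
Function('y')(k) = -5
Function('O')(v, D) = Add(2, Mul(-2, D)) (Function('O')(v, D) = Add(Mul(D, -2), 2) = Add(Mul(-2, D), 2) = Add(2, Mul(-2, D)))
Mul(Function('O')(20, 18), Function('y')(-5)) = Mul(Add(2, Mul(-2, 18)), -5) = Mul(Add(2, -36), -5) = Mul(-34, -5) = 170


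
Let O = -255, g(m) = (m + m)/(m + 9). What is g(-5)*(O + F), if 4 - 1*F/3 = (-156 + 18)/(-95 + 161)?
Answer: 6510/11 ≈ 591.82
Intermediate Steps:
g(m) = 2*m/(9 + m) (g(m) = (2*m)/(9 + m) = 2*m/(9 + m))
F = 201/11 (F = 12 - 3*(-156 + 18)/(-95 + 161) = 12 - (-414)/66 = 12 - 3*(-23/11) = 12 + 69/11 = 201/11 ≈ 18.273)
g(-5)*(O + F) = (2*(-5)/(9 - 5))*(-255 + 201/11) = (2*(-5)/4)*(-2604/11) = (2*(-5)*(¼))*(-2604/11) = -5/2*(-2604/11) = 6510/11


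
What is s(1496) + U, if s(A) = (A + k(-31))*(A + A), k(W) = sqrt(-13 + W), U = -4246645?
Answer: 229387 + 5984*I*sqrt(11) ≈ 2.2939e+5 + 19847.0*I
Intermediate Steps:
s(A) = 2*A*(A + 2*I*sqrt(11)) (s(A) = (A + sqrt(-13 - 31))*(A + A) = (A + sqrt(-44))*(2*A) = (A + 2*I*sqrt(11))*(2*A) = 2*A*(A + 2*I*sqrt(11)))
s(1496) + U = 2*1496*(1496 + 2*I*sqrt(11)) - 4246645 = (4476032 + 5984*I*sqrt(11)) - 4246645 = 229387 + 5984*I*sqrt(11)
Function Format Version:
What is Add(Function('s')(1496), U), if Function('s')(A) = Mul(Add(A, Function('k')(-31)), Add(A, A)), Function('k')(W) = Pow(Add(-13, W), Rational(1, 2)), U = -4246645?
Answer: Add(229387, Mul(5984, I, Pow(11, Rational(1, 2)))) ≈ Add(2.2939e+5, Mul(19847., I))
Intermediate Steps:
Function('s')(A) = Mul(2, A, Add(A, Mul(2, I, Pow(11, Rational(1, 2))))) (Function('s')(A) = Mul(Add(A, Pow(Add(-13, -31), Rational(1, 2))), Add(A, A)) = Mul(Add(A, Pow(-44, Rational(1, 2))), Mul(2, A)) = Mul(Add(A, Mul(2, I, Pow(11, Rational(1, 2)))), Mul(2, A)) = Mul(2, A, Add(A, Mul(2, I, Pow(11, Rational(1, 2))))))
Add(Function('s')(1496), U) = Add(Mul(2, 1496, Add(1496, Mul(2, I, Pow(11, Rational(1, 2))))), -4246645) = Add(Add(4476032, Mul(5984, I, Pow(11, Rational(1, 2)))), -4246645) = Add(229387, Mul(5984, I, Pow(11, Rational(1, 2))))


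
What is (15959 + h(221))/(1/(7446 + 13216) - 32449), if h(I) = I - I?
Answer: -329744858/670461237 ≈ -0.49182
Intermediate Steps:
h(I) = 0
(15959 + h(221))/(1/(7446 + 13216) - 32449) = (15959 + 0)/(1/(7446 + 13216) - 32449) = 15959/(1/20662 - 32449) = 15959/(-670461237/20662) = 15959*(-20662/670461237) = -329744858/670461237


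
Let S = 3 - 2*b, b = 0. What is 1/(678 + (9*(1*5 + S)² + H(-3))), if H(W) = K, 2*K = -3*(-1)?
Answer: 2/2511 ≈ 0.00079650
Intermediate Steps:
K = 3/2 (K = (-3*(-1))/2 = (½)*3 = 3/2 ≈ 1.5000)
H(W) = 3/2
S = 3 (S = 3 - 2*0 = 3 + 0 = 3)
1/(678 + (9*(1*5 + S)² + H(-3))) = 1/(678 + (9*(1*5 + 3)² + 3/2)) = 1/(678 + (9*(5 + 3)² + 3/2)) = 1/(678 + (9*8² + 3/2)) = 1/(678 + (9*64 + 3/2)) = 1/(678 + (576 + 3/2)) = 1/(678 + 1155/2) = 1/(2511/2) = 2/2511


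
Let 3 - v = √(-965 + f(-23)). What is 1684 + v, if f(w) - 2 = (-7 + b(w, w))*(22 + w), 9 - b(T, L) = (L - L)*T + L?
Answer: 1687 - 2*I*√247 ≈ 1687.0 - 31.432*I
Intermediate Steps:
b(T, L) = 9 - L (b(T, L) = 9 - ((L - L)*T + L) = 9 - (0*T + L) = 9 - (0 + L) = 9 - L)
f(w) = 2 + (2 - w)*(22 + w) (f(w) = 2 + (-7 + (9 - w))*(22 + w) = 2 + (2 - w)*(22 + w))
v = 3 - 2*I*√247 (v = 3 - √(-965 + (46 - 1*(-23)² - 20*(-23))) = 3 - √(-965 + (46 - 1*529 + 460)) = 3 - √(-965 + (46 - 529 + 460)) = 3 - √(-965 - 23) = 3 - √(-988) = 3 - 2*I*√247 ≈ 3.0 - 31.432*I)
1684 + v = 1684 + (3 - 2*I*√247) = 1687 - 2*I*√247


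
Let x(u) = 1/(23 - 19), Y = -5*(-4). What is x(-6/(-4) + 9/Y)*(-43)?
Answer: -43/4 ≈ -10.750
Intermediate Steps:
Y = 20
x(u) = ¼ (x(u) = 1/4 = ¼)
x(-6/(-4) + 9/Y)*(-43) = (¼)*(-43) = -43/4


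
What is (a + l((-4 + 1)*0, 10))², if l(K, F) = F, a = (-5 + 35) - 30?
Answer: 100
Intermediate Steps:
a = 0 (a = 30 - 30 = 0)
(a + l((-4 + 1)*0, 10))² = (0 + 10)² = 10² = 100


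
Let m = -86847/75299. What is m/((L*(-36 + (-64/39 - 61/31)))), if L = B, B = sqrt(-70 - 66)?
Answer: -3387033*I*sqrt(34)/7909591564 ≈ -0.0024969*I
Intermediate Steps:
B = 2*I*sqrt(34) (B = sqrt(-136) = 2*I*sqrt(34) ≈ 11.662*I)
L = 2*I*sqrt(34) ≈ 11.662*I
m = -86847/75299 (m = -86847*1/75299 = -86847/75299 ≈ -1.1534)
m/((L*(-36 + (-64/39 - 61/31)))) = -86847*(-I*sqrt(34)/(68*(-36 + (-64/39 - 61/31))))/75299 = -86847*(-I*sqrt(34)/(68*(-36 - 4363/1209)))/75299 = -86847*1209*I*sqrt(34)/3256316/75299 = -3387033*I*sqrt(34)/7909591564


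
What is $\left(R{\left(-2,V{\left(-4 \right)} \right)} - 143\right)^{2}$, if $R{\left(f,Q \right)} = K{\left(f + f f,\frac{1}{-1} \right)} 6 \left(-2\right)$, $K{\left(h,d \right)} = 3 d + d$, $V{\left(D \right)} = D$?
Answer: $9025$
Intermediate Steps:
$K{\left(h,d \right)} = 4 d$
$R{\left(f,Q \right)} = 48$ ($R{\left(f,Q \right)} = \frac{4}{-1} \cdot 6 \left(-2\right) = 4 \left(-1\right) 6 \left(-2\right) = \left(-4\right) 6 \left(-2\right) = \left(-24\right) \left(-2\right) = 48$)
$\left(R{\left(-2,V{\left(-4 \right)} \right)} - 143\right)^{2} = \left(48 - 143\right)^{2} = \left(-95\right)^{2} = 9025$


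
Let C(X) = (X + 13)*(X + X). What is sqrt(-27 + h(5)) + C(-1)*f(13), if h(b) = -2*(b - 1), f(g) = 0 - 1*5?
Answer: 120 + I*sqrt(35) ≈ 120.0 + 5.9161*I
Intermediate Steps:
f(g) = -5 (f(g) = 0 - 5 = -5)
C(X) = 2*X*(13 + X) (C(X) = (13 + X)*(2*X) = 2*X*(13 + X))
h(b) = 2 - 2*b (h(b) = -2*(-1 + b) = 2 - 2*b)
sqrt(-27 + h(5)) + C(-1)*f(13) = sqrt(-27 + (2 - 2*5)) + (2*(-1)*(13 - 1))*(-5) = sqrt(-27 + (2 - 10)) + (2*(-1)*12)*(-5) = sqrt(-27 - 8) - 24*(-5) = sqrt(-35) + 120 = I*sqrt(35) + 120 = 120 + I*sqrt(35)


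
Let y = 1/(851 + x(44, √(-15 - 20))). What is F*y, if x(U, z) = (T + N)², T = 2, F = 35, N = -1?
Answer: 35/852 ≈ 0.041080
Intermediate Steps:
x(U, z) = 1 (x(U, z) = (2 - 1)² = 1² = 1)
y = 1/852 (y = 1/(851 + 1) = 1/852 ≈ 0.0011737)
F*y = 35*(1/852) = 35/852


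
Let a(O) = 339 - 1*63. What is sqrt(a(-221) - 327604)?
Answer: 4*I*sqrt(20458) ≈ 572.13*I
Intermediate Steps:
a(O) = 276 (a(O) = 339 - 63 = 276)
sqrt(a(-221) - 327604) = sqrt(276 - 327604) = sqrt(-327328) = 4*I*sqrt(20458)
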